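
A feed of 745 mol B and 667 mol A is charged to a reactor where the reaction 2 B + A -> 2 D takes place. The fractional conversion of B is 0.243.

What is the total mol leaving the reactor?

B reacted = 0.243 × 745 = 181 mol; ν_B = −2, so ξ = 181/2 = 90.52 mol.
Outlet amounts (n = n₀ + ν ξ):
  B: 745 − 2(90.52) = 564
  A: 667 − 1(90.52) = 576.5
  D: 0 + 2(90.52) = 181
Total out = 564 + 576.5 + 181 = 1321 mol.

1320 mol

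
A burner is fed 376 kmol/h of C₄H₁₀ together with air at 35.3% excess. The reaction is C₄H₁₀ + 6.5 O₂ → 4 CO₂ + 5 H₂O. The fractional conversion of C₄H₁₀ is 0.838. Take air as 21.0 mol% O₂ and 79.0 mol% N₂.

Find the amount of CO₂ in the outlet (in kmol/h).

Stoichiometric O₂ = 6.5 × 376 = 2444 kmol/h; O₂ fed = 2444 × 1.353 = 3307 kmol/h.
N₂ fed = 3307 × 79/21 = 12440 kmol/h.
Fuel reacted = 0.838 × 376 → ξ = 315.1 kmol/h.
Outlet (n = n₀ + ν ξ):
  C₄H₁₀: 376 − 1(315.1) = 60.91
  O₂: 3307 − 6.5(315.1) = 1259
  N₂: 12440 (inert)
  CO₂: 0 + 4(315.1) = 1260
  H₂O: 0 + 5(315.1) = 1575

1260 kmol/h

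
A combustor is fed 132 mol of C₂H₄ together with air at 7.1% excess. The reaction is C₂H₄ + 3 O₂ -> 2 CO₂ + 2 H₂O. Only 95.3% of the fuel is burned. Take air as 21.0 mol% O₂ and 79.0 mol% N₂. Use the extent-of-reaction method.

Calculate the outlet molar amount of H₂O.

Stoichiometric O₂ = 3 × 132 = 396 mol; O₂ fed = 396 × 1.071 = 424.1 mol.
N₂ fed = 424.1 × 79/21 = 1595 mol.
Fuel reacted = 0.953 × 132 → ξ = 125.8 mol.
Outlet (n = n₀ + ν ξ):
  C₂H₄: 132 − 1(125.8) = 6.204
  O₂: 424.1 − 3(125.8) = 46.73
  N₂: 1595 (inert)
  CO₂: 0 + 2(125.8) = 251.6
  H₂O: 0 + 2(125.8) = 251.6

252 mol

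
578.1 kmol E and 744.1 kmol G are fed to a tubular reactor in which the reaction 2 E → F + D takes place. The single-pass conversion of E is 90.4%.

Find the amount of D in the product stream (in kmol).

261 kmol

E reacted = 0.904 × 578.1 = 522.6 kmol; ν_E = −2, so ξ = 522.6/2 = 261.3 kmol.
Outlet amounts (n = n₀ + ν ξ):
  E: 578.1 − 2(261.3) = 55.5
  F: 0 + 1(261.3) = 261.3
  D: 0 + 1(261.3) = 261.3
  G: 744.1 (inert)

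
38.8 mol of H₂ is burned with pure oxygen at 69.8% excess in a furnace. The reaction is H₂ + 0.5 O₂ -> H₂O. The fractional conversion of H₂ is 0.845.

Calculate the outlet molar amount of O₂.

16.5 mol

Stoichiometric O₂ = 0.5 × 38.8 = 19.4 mol; O₂ fed = 19.4 × 1.698 = 32.94 mol.
Fuel reacted = 0.845 × 38.8 → ξ = 32.79 mol.
Outlet (n = n₀ + ν ξ):
  H₂: 38.8 − 1(32.79) = 6.014
  O₂: 32.94 − 0.5(32.79) = 16.55
  H₂O: 0 + 1(32.79) = 32.79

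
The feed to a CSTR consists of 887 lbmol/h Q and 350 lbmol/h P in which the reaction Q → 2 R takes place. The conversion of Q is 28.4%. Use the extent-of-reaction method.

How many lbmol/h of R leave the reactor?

Q reacted = 0.284 × 887 = 251.9 lbmol/h; ν_Q = −1, so ξ = 251.9/1 = 251.9 lbmol/h.
Outlet amounts (n = n₀ + ν ξ):
  Q: 887 − 1(251.9) = 635.1
  R: 0 + 2(251.9) = 503.8
  P: 350 (inert)

504 lbmol/h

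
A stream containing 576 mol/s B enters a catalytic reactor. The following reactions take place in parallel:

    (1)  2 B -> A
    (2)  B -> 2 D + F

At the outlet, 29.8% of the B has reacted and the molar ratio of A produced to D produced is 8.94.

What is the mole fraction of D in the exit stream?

0.0186

Conversion of B: B consumed = 0.298 × 576 = 171.6 mol/s = 2ξ₁ + 1ξ₂.
Selectivity: 1ξ₁ / (2ξ₂) = 8.94 → ξ₁ = 17.88 ξ₂.
Substitute: (2·17.88 + 1) ξ₂ = 171.6 → ξ₂ = 4.669 mol/s, ξ₁ = 83.49 mol/s.
Outlet amounts (n = n₀ + Σ ν·ξ):
  B: 576 − 2(83.49) − 1(4.669) = 404.4
  A: 0 + 1(83.49) = 83.49
  D: 0 + 2(4.669) = 9.339
  F: 0 + 1(4.669) = 4.669
Total out = 501.8 mol/s; y_D = 9.339 / 501.8 = 0.01861.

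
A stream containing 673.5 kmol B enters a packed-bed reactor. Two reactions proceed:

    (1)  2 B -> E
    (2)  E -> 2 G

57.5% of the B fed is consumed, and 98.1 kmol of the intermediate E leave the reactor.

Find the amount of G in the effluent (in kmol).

191 kmol

Conversion of B: B consumed = 2ξ₁ = 0.575 × 673.5 → ξ₁ = 193.6 kmol.
E balance: n_E = 0 + 1ξ₁ − 1ξ₂ = 98.1 → ξ₂ = (1·193.6 − 98.1)/1 = 95.53 kmol.
Outlet amounts (n = n₀ + Σ ν·ξ):
  B: 673.5 − 2(193.6) = 286.2
  E: 0 + 1(193.6) − 1(95.53) = 98.1
  G: 0 + 2(95.53) = 191.1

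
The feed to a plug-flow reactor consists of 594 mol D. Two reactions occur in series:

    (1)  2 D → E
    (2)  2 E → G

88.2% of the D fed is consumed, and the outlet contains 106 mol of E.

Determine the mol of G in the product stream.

Conversion of D: D consumed = 2ξ₁ = 0.882 × 594 → ξ₁ = 262 mol.
E balance: n_E = 0 + 1ξ₁ − 2ξ₂ = 106 → ξ₂ = (1·262 − 106)/2 = 77.98 mol.
Outlet amounts (n = n₀ + Σ ν·ξ):
  D: 594 − 2(262) = 70.09
  E: 0 + 1(262) − 2(77.98) = 106
  G: 0 + 1(77.98) = 77.98

78 mol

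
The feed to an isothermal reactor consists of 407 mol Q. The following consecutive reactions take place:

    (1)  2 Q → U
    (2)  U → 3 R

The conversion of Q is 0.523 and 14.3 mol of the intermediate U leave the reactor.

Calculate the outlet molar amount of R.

276 mol

Conversion of Q: Q consumed = 2ξ₁ = 0.523 × 407 → ξ₁ = 106.4 mol.
U balance: n_U = 0 + 1ξ₁ − 1ξ₂ = 14.3 → ξ₂ = (1·106.4 − 14.3)/1 = 92.13 mol.
Outlet amounts (n = n₀ + Σ ν·ξ):
  Q: 407 − 2(106.4) = 194.1
  U: 0 + 1(106.4) − 1(92.13) = 14.3
  R: 0 + 3(92.13) = 276.4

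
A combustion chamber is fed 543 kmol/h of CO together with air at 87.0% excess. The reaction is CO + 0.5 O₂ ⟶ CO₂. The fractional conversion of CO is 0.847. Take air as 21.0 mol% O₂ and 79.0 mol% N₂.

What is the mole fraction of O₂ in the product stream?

Stoichiometric O₂ = 0.5 × 543 = 271.5 kmol/h; O₂ fed = 271.5 × 1.870 = 507.7 kmol/h.
N₂ fed = 507.7 × 79/21 = 1910 kmol/h.
Fuel reacted = 0.847 × 543 → ξ = 459.9 kmol/h.
Outlet (n = n₀ + ν ξ):
  CO: 543 − 1(459.9) = 83.08
  O₂: 507.7 − 0.5(459.9) = 277.7
  N₂: 1910 (inert)
  CO₂: 0 + 1(459.9) = 459.9
Total out = 2731 kmol/h; y_O₂ = 277.7 / 2731 = 0.1017.

0.102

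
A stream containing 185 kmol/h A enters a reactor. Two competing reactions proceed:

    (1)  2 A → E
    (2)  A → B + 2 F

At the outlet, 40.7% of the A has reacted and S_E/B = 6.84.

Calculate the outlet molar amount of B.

Conversion of A: A consumed = 0.407 × 185 = 75.3 kmol/h = 2ξ₁ + 1ξ₂.
Selectivity: 1ξ₁ / (1ξ₂) = 6.84 → ξ₁ = 6.84 ξ₂.
Substitute: (2·6.84 + 1) ξ₂ = 75.3 → ξ₂ = 5.129 kmol/h, ξ₁ = 35.08 kmol/h.
Outlet amounts (n = n₀ + Σ ν·ξ):
  A: 185 − 2(35.08) − 1(5.129) = 109.7
  E: 0 + 1(35.08) = 35.08
  B: 0 + 1(5.129) = 5.129
  F: 0 + 2(5.129) = 10.26

5.13 kmol/h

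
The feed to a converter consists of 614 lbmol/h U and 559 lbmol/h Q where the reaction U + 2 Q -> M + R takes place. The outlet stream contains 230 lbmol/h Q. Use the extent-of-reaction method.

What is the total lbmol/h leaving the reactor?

1010 lbmol/h

For Q: n = n₀ − 2ξ → 230 = 559 − 2ξ, giving ξ = 164.5 lbmol/h.
Outlet amounts (n = n₀ + ν ξ):
  U: 614 − 1(164.5) = 449.5
  Q: 559 − 2(164.5) = 230
  M: 0 + 1(164.5) = 164.5
  R: 0 + 1(164.5) = 164.5
Total out = 449.5 + 230 + 164.5 + 164.5 = 1008 lbmol/h.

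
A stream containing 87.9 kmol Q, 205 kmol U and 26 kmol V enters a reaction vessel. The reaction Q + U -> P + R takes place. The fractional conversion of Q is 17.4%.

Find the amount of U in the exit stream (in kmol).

Q reacted = 0.174 × 87.9 = 15.29 kmol; ν_Q = −1, so ξ = 15.29/1 = 15.29 kmol.
Outlet amounts (n = n₀ + ν ξ):
  Q: 87.9 − 1(15.29) = 72.61
  U: 205 − 1(15.29) = 189.7
  P: 0 + 1(15.29) = 15.29
  R: 0 + 1(15.29) = 15.29
  V: 26 (inert)

190 kmol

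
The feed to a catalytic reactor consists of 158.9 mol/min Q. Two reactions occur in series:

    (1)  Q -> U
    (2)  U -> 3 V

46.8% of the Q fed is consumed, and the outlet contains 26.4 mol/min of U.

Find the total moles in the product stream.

Conversion of Q: Q consumed = 1ξ₁ = 0.468 × 158.9 → ξ₁ = 74.37 mol/min.
U balance: n_U = 0 + 1ξ₁ − 1ξ₂ = 26.4 → ξ₂ = (1·74.37 − 26.4)/1 = 47.97 mol/min.
Outlet amounts (n = n₀ + Σ ν·ξ):
  Q: 158.9 − 1(74.37) = 84.53
  U: 0 + 1(74.37) − 1(47.97) = 26.4
  V: 0 + 3(47.97) = 143.9
Total out = 84.53 + 26.4 + 143.9 = 254.8 mol/min.

255 mol/min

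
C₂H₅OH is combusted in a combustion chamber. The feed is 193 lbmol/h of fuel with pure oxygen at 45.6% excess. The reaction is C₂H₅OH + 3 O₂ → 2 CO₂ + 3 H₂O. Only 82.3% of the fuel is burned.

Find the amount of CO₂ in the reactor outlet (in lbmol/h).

Stoichiometric O₂ = 3 × 193 = 579 lbmol/h; O₂ fed = 579 × 1.456 = 843 lbmol/h.
Fuel reacted = 0.823 × 193 → ξ = 158.8 lbmol/h.
Outlet (n = n₀ + ν ξ):
  C₂H₅OH: 193 − 1(158.8) = 34.16
  O₂: 843 − 3(158.8) = 366.5
  CO₂: 0 + 2(158.8) = 317.7
  H₂O: 0 + 3(158.8) = 476.5

318 lbmol/h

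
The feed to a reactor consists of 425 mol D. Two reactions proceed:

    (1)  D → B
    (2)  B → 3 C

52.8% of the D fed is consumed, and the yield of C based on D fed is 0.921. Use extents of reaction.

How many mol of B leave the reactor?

Conversion of D: D consumed = 1ξ₁ = 0.528 × 425 → ξ₁ = 224.4 mol.
Yield of C: 3ξ₂ / 425 = 0.921 → ξ₂ = 130.5 mol.
Outlet amounts (n = n₀ + Σ ν·ξ):
  D: 425 − 1(224.4) = 200.6
  B: 0 + 1(224.4) − 1(130.5) = 93.93
  C: 0 + 3(130.5) = 391.4

93.9 mol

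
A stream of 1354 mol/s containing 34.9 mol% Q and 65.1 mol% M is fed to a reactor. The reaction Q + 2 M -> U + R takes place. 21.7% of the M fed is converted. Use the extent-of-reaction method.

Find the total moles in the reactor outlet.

M reacted = 0.217 × 881.5 = 191.3 mol/s; ν_M = −2, so ξ = 191.3/2 = 95.64 mol/s.
Outlet amounts (n = n₀ + ν ξ):
  Q: 472.5 − 1(95.64) = 376.9
  M: 881.5 − 2(95.64) = 690.2
  U: 0 + 1(95.64) = 95.64
  R: 0 + 1(95.64) = 95.64
Total out = 376.9 + 690.2 + 95.64 + 95.64 = 1258 mol/s.

1260 mol/s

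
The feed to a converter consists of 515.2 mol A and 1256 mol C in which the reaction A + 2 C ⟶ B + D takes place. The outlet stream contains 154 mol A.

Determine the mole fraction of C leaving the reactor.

0.378

For A: n = n₀ − 1ξ → 154 = 515.2 − 1ξ, giving ξ = 361.2 mol.
Outlet amounts (n = n₀ + ν ξ):
  A: 515.2 − 1(361.2) = 154
  C: 1256 − 2(361.2) = 533.6
  B: 0 + 1(361.2) = 361.2
  D: 0 + 1(361.2) = 361.2
Total out = 1410 mol; y_C = 533.6 / 1410 = 0.3784.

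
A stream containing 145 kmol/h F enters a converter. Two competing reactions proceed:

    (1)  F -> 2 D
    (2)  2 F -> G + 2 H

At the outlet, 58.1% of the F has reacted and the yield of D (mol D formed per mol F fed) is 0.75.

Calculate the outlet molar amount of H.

Yield of D: 2ξ₁ / 145 = 0.75 → ξ₁ = 54.38 kmol/h.
Conversion of F: 1ξ₁ + 2ξ₂ = 0.581 × 145 = 84.24 → ξ₂ = 14.93 kmol/h.
Outlet amounts (n = n₀ + Σ ν·ξ):
  F: 145 − 1(54.38) − 2(14.93) = 60.76
  D: 0 + 2(54.38) = 108.8
  G: 0 + 1(14.93) = 14.93
  H: 0 + 2(14.93) = 29.87

29.9 kmol/h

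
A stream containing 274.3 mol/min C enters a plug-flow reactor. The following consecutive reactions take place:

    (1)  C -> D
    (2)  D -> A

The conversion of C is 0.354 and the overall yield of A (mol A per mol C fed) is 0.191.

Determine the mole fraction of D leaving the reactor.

Conversion of C: C consumed = 1ξ₁ = 0.354 × 274.3 → ξ₁ = 97.1 mol/min.
Yield of A: 1ξ₂ / 274.3 = 0.191 → ξ₂ = 52.39 mol/min.
Outlet amounts (n = n₀ + Σ ν·ξ):
  C: 274.3 − 1(97.1) = 177.2
  D: 0 + 1(97.1) − 1(52.39) = 44.71
  A: 0 + 1(52.39) = 52.39
Total out = 274.3 mol/min; y_D = 44.71 / 274.3 = 0.163.

0.163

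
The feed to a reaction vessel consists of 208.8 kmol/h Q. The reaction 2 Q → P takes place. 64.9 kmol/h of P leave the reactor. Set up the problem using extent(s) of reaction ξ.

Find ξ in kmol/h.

ξ = 64.9 kmol/h

For P: n = n₀ + 1ξ → 64.9 = 0 + 1ξ, giving ξ = 64.9 kmol/h.
Outlet amounts (n = n₀ + ν ξ):
  Q: 208.8 − 2(64.9) = 79
  P: 0 + 1(64.9) = 64.9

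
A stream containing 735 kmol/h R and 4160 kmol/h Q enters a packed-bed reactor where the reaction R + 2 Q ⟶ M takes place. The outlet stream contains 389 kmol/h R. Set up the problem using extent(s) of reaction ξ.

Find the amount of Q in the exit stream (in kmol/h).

3470 kmol/h

For R: n = n₀ − 1ξ → 389 = 735 − 1ξ, giving ξ = 346 kmol/h.
Outlet amounts (n = n₀ + ν ξ):
  R: 735 − 1(346) = 389
  Q: 4160 − 2(346) = 3468
  M: 0 + 1(346) = 346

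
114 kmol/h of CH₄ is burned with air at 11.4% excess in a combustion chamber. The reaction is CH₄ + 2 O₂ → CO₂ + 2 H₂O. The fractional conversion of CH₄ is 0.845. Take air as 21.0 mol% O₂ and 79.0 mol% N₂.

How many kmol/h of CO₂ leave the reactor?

Stoichiometric O₂ = 2 × 114 = 228 kmol/h; O₂ fed = 228 × 1.114 = 254 kmol/h.
N₂ fed = 254 × 79/21 = 955.5 kmol/h.
Fuel reacted = 0.845 × 114 → ξ = 96.33 kmol/h.
Outlet (n = n₀ + ν ξ):
  CH₄: 114 − 1(96.33) = 17.67
  O₂: 254 − 2(96.33) = 61.33
  N₂: 955.5 (inert)
  CO₂: 0 + 1(96.33) = 96.33
  H₂O: 0 + 2(96.33) = 192.7

96.3 kmol/h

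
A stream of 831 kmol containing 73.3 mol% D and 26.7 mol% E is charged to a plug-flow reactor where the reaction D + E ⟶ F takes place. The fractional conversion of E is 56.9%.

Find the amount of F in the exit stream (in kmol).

126 kmol

E reacted = 0.569 × 221.9 = 126.2 kmol; ν_E = −1, so ξ = 126.2/1 = 126.2 kmol.
Outlet amounts (n = n₀ + ν ξ):
  D: 609.1 − 1(126.2) = 482.9
  E: 221.9 − 1(126.2) = 95.63
  F: 0 + 1(126.2) = 126.2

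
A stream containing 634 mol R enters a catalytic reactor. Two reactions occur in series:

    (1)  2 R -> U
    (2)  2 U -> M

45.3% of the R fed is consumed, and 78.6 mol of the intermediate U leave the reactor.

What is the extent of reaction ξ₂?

Conversion of R: R consumed = 2ξ₁ = 0.453 × 634 → ξ₁ = 143.6 mol.
U balance: n_U = 0 + 1ξ₁ − 2ξ₂ = 78.6 → ξ₂ = (1·143.6 − 78.6)/2 = 32.5 mol.
Outlet amounts (n = n₀ + Σ ν·ξ):
  R: 634 − 2(143.6) = 346.8
  U: 0 + 1(143.6) − 2(32.5) = 78.6
  M: 0 + 1(32.5) = 32.5

ξ₂ = 32.5 mol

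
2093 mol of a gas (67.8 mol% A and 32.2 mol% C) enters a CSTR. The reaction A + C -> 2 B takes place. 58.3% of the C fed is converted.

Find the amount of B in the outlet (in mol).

C reacted = 0.583 × 673.9 = 392.9 mol; ν_C = −1, so ξ = 392.9/1 = 392.9 mol.
Outlet amounts (n = n₀ + ν ξ):
  A: 1419 − 1(392.9) = 1026
  C: 673.9 − 1(392.9) = 281
  B: 0 + 2(392.9) = 785.8

786 mol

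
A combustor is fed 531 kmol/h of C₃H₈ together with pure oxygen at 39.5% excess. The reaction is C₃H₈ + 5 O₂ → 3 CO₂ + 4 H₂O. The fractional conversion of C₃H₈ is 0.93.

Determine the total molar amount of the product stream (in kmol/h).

4730 kmol/h

Stoichiometric O₂ = 5 × 531 = 2655 kmol/h; O₂ fed = 2655 × 1.395 = 3704 kmol/h.
Fuel reacted = 0.93 × 531 → ξ = 493.8 kmol/h.
Outlet (n = n₀ + ν ξ):
  C₃H₈: 531 − 1(493.8) = 37.17
  O₂: 3704 − 5(493.8) = 1235
  CO₂: 0 + 3(493.8) = 1481
  H₂O: 0 + 4(493.8) = 1975
Total out = 37.17 + 1235 + 1481 + 1975 = 4729 kmol/h.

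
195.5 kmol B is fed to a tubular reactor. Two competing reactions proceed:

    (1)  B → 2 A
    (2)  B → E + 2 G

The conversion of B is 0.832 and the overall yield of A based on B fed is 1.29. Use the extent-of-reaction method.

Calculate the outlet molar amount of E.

36.6 kmol

Yield of A: 2ξ₁ / 195.5 = 1.29 → ξ₁ = 126.1 kmol.
Conversion of B: 1ξ₁ + 1ξ₂ = 0.832 × 195.5 = 162.7 → ξ₂ = 36.56 kmol.
Outlet amounts (n = n₀ + Σ ν·ξ):
  B: 195.5 − 1(126.1) − 1(36.56) = 32.84
  A: 0 + 2(126.1) = 252.2
  E: 0 + 1(36.56) = 36.56
  G: 0 + 2(36.56) = 73.12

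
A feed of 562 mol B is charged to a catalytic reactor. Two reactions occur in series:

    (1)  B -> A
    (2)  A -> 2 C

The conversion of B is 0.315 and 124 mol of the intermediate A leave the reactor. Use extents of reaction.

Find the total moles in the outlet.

615 mol

Conversion of B: B consumed = 1ξ₁ = 0.315 × 562 → ξ₁ = 177 mol.
A balance: n_A = 0 + 1ξ₁ − 1ξ₂ = 124 → ξ₂ = (1·177 − 124)/1 = 53.03 mol.
Outlet amounts (n = n₀ + Σ ν·ξ):
  B: 562 − 1(177) = 385
  A: 0 + 1(177) − 1(53.03) = 124
  C: 0 + 2(53.03) = 106.1
Total out = 385 + 124 + 106.1 = 615 mol.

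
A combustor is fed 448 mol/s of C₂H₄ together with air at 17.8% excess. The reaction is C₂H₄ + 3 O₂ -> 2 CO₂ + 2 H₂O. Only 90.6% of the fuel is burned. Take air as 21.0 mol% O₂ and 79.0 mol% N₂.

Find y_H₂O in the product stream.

0.102

Stoichiometric O₂ = 3 × 448 = 1344 mol/s; O₂ fed = 1344 × 1.178 = 1583 mol/s.
N₂ fed = 1583 × 79/21 = 5956 mol/s.
Fuel reacted = 0.906 × 448 → ξ = 405.9 mol/s.
Outlet (n = n₀ + ν ξ):
  C₂H₄: 448 − 1(405.9) = 42.11
  O₂: 1583 − 3(405.9) = 365.6
  N₂: 5956 (inert)
  CO₂: 0 + 2(405.9) = 811.8
  H₂O: 0 + 2(405.9) = 811.8
Total out = 7987 mol/s; y_H₂O = 811.8 / 7987 = 0.1016.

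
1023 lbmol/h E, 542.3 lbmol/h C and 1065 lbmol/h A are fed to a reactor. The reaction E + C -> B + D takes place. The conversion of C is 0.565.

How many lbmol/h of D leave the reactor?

306 lbmol/h

C reacted = 0.565 × 542.3 = 306.4 lbmol/h; ν_C = −1, so ξ = 306.4/1 = 306.4 lbmol/h.
Outlet amounts (n = n₀ + ν ξ):
  E: 1023 − 1(306.4) = 716.6
  C: 542.3 − 1(306.4) = 235.9
  B: 0 + 1(306.4) = 306.4
  D: 0 + 1(306.4) = 306.4
  A: 1065 (inert)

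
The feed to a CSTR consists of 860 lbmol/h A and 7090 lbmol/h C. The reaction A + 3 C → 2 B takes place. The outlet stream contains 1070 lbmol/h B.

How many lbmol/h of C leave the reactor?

For B: n = n₀ + 2ξ → 1070 = 0 + 2ξ, giving ξ = 535 lbmol/h.
Outlet amounts (n = n₀ + ν ξ):
  A: 860 − 1(535) = 325
  C: 7090 − 3(535) = 5485
  B: 0 + 2(535) = 1070

5480 lbmol/h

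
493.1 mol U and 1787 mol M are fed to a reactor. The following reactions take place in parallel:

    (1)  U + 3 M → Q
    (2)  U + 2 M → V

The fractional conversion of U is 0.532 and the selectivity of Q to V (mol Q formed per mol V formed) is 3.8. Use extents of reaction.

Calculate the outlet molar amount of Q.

Conversion of U: U consumed = 0.532 × 493.1 = 262.3 mol = 1ξ₁ + 1ξ₂.
Selectivity: 1ξ₁ / (1ξ₂) = 3.8 → ξ₁ = 3.8 ξ₂.
Substitute: (1·3.8 + 1) ξ₂ = 262.3 → ξ₂ = 54.65 mol, ξ₁ = 207.7 mol.
Outlet amounts (n = n₀ + Σ ν·ξ):
  U: 493.1 − 1(207.7) − 1(54.65) = 230.8
  M: 1787 − 3(207.7) − 2(54.65) = 1055
  Q: 0 + 1(207.7) = 207.7
  V: 0 + 1(54.65) = 54.65

208 mol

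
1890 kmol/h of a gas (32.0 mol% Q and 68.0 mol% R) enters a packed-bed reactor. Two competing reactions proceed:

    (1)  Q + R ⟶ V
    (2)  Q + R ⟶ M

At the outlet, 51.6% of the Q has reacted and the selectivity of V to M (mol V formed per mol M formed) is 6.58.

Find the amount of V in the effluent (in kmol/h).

271 kmol/h

Conversion of Q: Q consumed = 0.516 × 604.8 = 312.1 kmol/h = 1ξ₁ + 1ξ₂.
Selectivity: 1ξ₁ / (1ξ₂) = 6.58 → ξ₁ = 6.58 ξ₂.
Substitute: (1·6.58 + 1) ξ₂ = 312.1 → ξ₂ = 41.17 kmol/h, ξ₁ = 270.9 kmol/h.
Outlet amounts (n = n₀ + Σ ν·ξ):
  Q: 604.8 − 1(270.9) − 1(41.17) = 292.7
  R: 1285 − 1(270.9) − 1(41.17) = 973.1
  V: 0 + 1(270.9) = 270.9
  M: 0 + 1(41.17) = 41.17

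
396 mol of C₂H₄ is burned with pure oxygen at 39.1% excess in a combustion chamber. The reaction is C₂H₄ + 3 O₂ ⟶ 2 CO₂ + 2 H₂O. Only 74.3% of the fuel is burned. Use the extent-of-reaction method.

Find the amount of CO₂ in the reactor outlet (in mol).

588 mol

Stoichiometric O₂ = 3 × 396 = 1188 mol; O₂ fed = 1188 × 1.391 = 1653 mol.
Fuel reacted = 0.743 × 396 → ξ = 294.2 mol.
Outlet (n = n₀ + ν ξ):
  C₂H₄: 396 − 1(294.2) = 101.8
  O₂: 1653 − 3(294.2) = 769.8
  CO₂: 0 + 2(294.2) = 588.5
  H₂O: 0 + 2(294.2) = 588.5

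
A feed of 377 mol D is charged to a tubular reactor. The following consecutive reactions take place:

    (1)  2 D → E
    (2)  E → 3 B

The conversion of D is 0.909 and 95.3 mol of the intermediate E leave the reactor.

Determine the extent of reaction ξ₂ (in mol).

Conversion of D: D consumed = 2ξ₁ = 0.909 × 377 → ξ₁ = 171.3 mol.
E balance: n_E = 0 + 1ξ₁ − 1ξ₂ = 95.3 → ξ₂ = (1·171.3 − 95.3)/1 = 76.05 mol.
Outlet amounts (n = n₀ + Σ ν·ξ):
  D: 377 − 2(171.3) = 34.31
  E: 0 + 1(171.3) − 1(76.05) = 95.3
  B: 0 + 3(76.05) = 228.1

ξ₂ = 76 mol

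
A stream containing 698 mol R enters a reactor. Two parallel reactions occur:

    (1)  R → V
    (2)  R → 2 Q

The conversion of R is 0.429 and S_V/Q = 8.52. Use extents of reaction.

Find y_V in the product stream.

0.396

Conversion of R: R consumed = 0.429 × 698 = 299.4 mol = 1ξ₁ + 1ξ₂.
Selectivity: 1ξ₁ / (2ξ₂) = 8.52 → ξ₁ = 17.04 ξ₂.
Substitute: (1·17.04 + 1) ξ₂ = 299.4 → ξ₂ = 16.6 mol, ξ₁ = 282.8 mol.
Outlet amounts (n = n₀ + Σ ν·ξ):
  R: 698 − 1(282.8) − 1(16.6) = 398.6
  V: 0 + 1(282.8) = 282.8
  Q: 0 + 2(16.6) = 33.2
Total out = 714.6 mol; y_V = 282.8 / 714.6 = 0.3958.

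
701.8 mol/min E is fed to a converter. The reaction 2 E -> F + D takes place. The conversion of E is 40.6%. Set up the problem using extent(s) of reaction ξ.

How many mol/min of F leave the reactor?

142 mol/min

E reacted = 0.406 × 701.8 = 284.9 mol/min; ν_E = −2, so ξ = 284.9/2 = 142.5 mol/min.
Outlet amounts (n = n₀ + ν ξ):
  E: 701.8 − 2(142.5) = 416.9
  F: 0 + 1(142.5) = 142.5
  D: 0 + 1(142.5) = 142.5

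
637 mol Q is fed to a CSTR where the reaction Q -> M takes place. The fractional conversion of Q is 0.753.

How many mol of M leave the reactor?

Q reacted = 0.753 × 637 = 479.7 mol; ν_Q = −1, so ξ = 479.7/1 = 479.7 mol.
Outlet amounts (n = n₀ + ν ξ):
  Q: 637 − 1(479.7) = 157.3
  M: 0 + 1(479.7) = 479.7

480 mol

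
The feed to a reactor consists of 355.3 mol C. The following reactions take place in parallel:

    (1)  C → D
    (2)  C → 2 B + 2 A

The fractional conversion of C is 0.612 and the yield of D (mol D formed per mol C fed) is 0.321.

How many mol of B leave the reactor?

207 mol

Yield of D: 1ξ₁ / 355.3 = 0.321 → ξ₁ = 114.1 mol.
Conversion of C: 1ξ₁ + 1ξ₂ = 0.612 × 355.3 = 217.4 → ξ₂ = 103.4 mol.
Outlet amounts (n = n₀ + Σ ν·ξ):
  C: 355.3 − 1(114.1) − 1(103.4) = 137.9
  D: 0 + 1(114.1) = 114.1
  B: 0 + 2(103.4) = 206.8
  A: 0 + 2(103.4) = 206.8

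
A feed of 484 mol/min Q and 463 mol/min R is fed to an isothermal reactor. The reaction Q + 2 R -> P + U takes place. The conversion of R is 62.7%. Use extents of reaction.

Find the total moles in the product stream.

802 mol/min

R reacted = 0.627 × 463 = 290.3 mol/min; ν_R = −2, so ξ = 290.3/2 = 145.2 mol/min.
Outlet amounts (n = n₀ + ν ξ):
  Q: 484 − 1(145.2) = 338.8
  R: 463 − 2(145.2) = 172.7
  P: 0 + 1(145.2) = 145.2
  U: 0 + 1(145.2) = 145.2
Total out = 338.8 + 172.7 + 145.2 + 145.2 = 801.8 mol/min.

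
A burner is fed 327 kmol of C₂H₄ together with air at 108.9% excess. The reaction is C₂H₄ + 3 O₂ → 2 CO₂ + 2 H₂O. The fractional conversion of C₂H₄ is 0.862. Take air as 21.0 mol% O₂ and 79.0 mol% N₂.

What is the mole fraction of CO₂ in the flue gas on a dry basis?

Stoichiometric O₂ = 3 × 327 = 981 kmol; O₂ fed = 981 × 2.089 = 2049 kmol.
N₂ fed = 2049 × 79/21 = 7709 kmol.
Fuel reacted = 0.862 × 327 → ξ = 281.9 kmol.
Outlet (n = n₀ + ν ξ):
  C₂H₄: 327 − 1(281.9) = 45.13
  O₂: 2049 − 3(281.9) = 1204
  N₂: 7709 (inert)
  CO₂: 0 + 2(281.9) = 563.7
  H₂O: 0 + 2(281.9) = 563.7
Dry total = 9522 kmol; y_CO₂ (dry) = 563.7 / 9522 = 0.05921.

0.0592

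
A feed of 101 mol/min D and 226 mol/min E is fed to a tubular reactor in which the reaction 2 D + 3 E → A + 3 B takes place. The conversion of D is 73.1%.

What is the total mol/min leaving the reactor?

D reacted = 0.731 × 101 = 73.83 mol/min; ν_D = −2, so ξ = 73.83/2 = 36.92 mol/min.
Outlet amounts (n = n₀ + ν ξ):
  D: 101 − 2(36.92) = 27.17
  E: 226 − 3(36.92) = 115.3
  A: 0 + 1(36.92) = 36.92
  B: 0 + 3(36.92) = 110.7
Total out = 27.17 + 115.3 + 36.92 + 110.7 = 290.1 mol/min.

290 mol/min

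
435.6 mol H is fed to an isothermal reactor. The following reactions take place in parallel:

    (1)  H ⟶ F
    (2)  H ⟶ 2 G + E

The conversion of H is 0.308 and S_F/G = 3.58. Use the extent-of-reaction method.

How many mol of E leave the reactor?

Conversion of H: H consumed = 0.308 × 435.6 = 134.2 mol = 1ξ₁ + 1ξ₂.
Selectivity: 1ξ₁ / (2ξ₂) = 3.58 → ξ₁ = 7.16 ξ₂.
Substitute: (1·7.16 + 1) ξ₂ = 134.2 → ξ₂ = 16.44 mol, ξ₁ = 117.7 mol.
Outlet amounts (n = n₀ + Σ ν·ξ):
  H: 435.6 − 1(117.7) − 1(16.44) = 301.4
  F: 0 + 1(117.7) = 117.7
  G: 0 + 2(16.44) = 32.88
  E: 0 + 1(16.44) = 16.44

16.4 mol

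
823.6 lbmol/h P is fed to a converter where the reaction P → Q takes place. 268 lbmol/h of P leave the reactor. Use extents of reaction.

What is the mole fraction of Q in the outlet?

For P: n = n₀ − 1ξ → 268 = 823.6 − 1ξ, giving ξ = 555.6 lbmol/h.
Outlet amounts (n = n₀ + ν ξ):
  P: 823.6 − 1(555.6) = 268
  Q: 0 + 1(555.6) = 555.6
Total out = 823.6 lbmol/h; y_Q = 555.6 / 823.6 = 0.6746.

0.675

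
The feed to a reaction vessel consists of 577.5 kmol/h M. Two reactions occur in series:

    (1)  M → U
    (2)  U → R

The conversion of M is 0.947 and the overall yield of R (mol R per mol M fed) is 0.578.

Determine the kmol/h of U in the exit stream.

Conversion of M: M consumed = 1ξ₁ = 0.947 × 577.5 → ξ₁ = 546.9 kmol/h.
Yield of R: 1ξ₂ / 577.5 = 0.578 → ξ₂ = 333.8 kmol/h.
Outlet amounts (n = n₀ + Σ ν·ξ):
  M: 577.5 − 1(546.9) = 30.61
  U: 0 + 1(546.9) − 1(333.8) = 213.1
  R: 0 + 1(333.8) = 333.8

213 kmol/h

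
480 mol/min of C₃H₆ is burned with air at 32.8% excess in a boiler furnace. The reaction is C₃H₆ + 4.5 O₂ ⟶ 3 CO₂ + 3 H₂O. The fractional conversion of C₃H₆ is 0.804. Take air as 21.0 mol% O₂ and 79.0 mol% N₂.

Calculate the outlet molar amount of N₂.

Stoichiometric O₂ = 4.5 × 480 = 2160 mol/min; O₂ fed = 2160 × 1.328 = 2868 mol/min.
N₂ fed = 2868 × 79/21 = 10790 mol/min.
Fuel reacted = 0.804 × 480 → ξ = 385.9 mol/min.
Outlet (n = n₀ + ν ξ):
  C₃H₆: 480 − 1(385.9) = 94.08
  O₂: 2868 − 4.5(385.9) = 1132
  N₂: 10790 (inert)
  CO₂: 0 + 3(385.9) = 1158
  H₂O: 0 + 3(385.9) = 1158

10800 mol/min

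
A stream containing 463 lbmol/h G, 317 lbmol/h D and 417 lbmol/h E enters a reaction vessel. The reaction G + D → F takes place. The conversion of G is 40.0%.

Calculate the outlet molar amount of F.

G reacted = 0.4 × 463 = 185.2 lbmol/h; ν_G = −1, so ξ = 185.2/1 = 185.2 lbmol/h.
Outlet amounts (n = n₀ + ν ξ):
  G: 463 − 1(185.2) = 277.8
  D: 317 − 1(185.2) = 131.8
  F: 0 + 1(185.2) = 185.2
  E: 417 (inert)

185 lbmol/h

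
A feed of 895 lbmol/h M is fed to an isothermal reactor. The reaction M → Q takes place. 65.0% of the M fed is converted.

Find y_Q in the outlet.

0.65

M reacted = 0.65 × 895 = 581.8 lbmol/h; ν_M = −1, so ξ = 581.8/1 = 581.8 lbmol/h.
Outlet amounts (n = n₀ + ν ξ):
  M: 895 − 1(581.8) = 313.2
  Q: 0 + 1(581.8) = 581.8
Total out = 895 lbmol/h; y_Q = 581.8 / 895 = 0.65.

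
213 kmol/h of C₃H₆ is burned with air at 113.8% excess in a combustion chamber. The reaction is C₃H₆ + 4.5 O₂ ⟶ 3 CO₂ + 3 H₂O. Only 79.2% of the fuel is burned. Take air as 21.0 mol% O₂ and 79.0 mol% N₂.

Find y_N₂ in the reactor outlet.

0.767

Stoichiometric O₂ = 4.5 × 213 = 958.5 kmol/h; O₂ fed = 958.5 × 2.138 = 2049 kmol/h.
N₂ fed = 2049 × 79/21 = 7709 kmol/h.
Fuel reacted = 0.792 × 213 → ξ = 168.7 kmol/h.
Outlet (n = n₀ + ν ξ):
  C₃H₆: 213 − 1(168.7) = 44.3
  O₂: 2049 − 4.5(168.7) = 1290
  N₂: 7709 (inert)
  CO₂: 0 + 3(168.7) = 506.1
  H₂O: 0 + 3(168.7) = 506.1
Total out = 10060 kmol/h; y_N₂ = 7709 / 10060 = 0.7666.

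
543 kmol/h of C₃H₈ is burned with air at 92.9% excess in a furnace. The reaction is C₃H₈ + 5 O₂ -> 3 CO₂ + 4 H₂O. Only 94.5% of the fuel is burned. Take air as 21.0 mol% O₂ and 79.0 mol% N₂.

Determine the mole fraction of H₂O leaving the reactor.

0.079

Stoichiometric O₂ = 5 × 543 = 2715 kmol/h; O₂ fed = 2715 × 1.929 = 5237 kmol/h.
N₂ fed = 5237 × 79/21 = 19700 kmol/h.
Fuel reacted = 0.945 × 543 → ξ = 513.1 kmol/h.
Outlet (n = n₀ + ν ξ):
  C₃H₈: 543 − 1(513.1) = 29.87
  O₂: 5237 − 5(513.1) = 2672
  N₂: 19700 (inert)
  CO₂: 0 + 3(513.1) = 1539
  H₂O: 0 + 4(513.1) = 2053
Total out = 26000 kmol/h; y_H₂O = 2053 / 26000 = 0.07896.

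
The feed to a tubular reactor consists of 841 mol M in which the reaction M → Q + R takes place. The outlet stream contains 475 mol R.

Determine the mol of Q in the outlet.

475 mol

For R: n = n₀ + 1ξ → 475 = 0 + 1ξ, giving ξ = 475 mol.
Outlet amounts (n = n₀ + ν ξ):
  M: 841 − 1(475) = 366
  Q: 0 + 1(475) = 475
  R: 0 + 1(475) = 475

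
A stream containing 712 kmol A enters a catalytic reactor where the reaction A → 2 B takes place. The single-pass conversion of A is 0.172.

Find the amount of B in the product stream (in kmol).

245 kmol

A reacted = 0.172 × 712 = 122.5 kmol; ν_A = −1, so ξ = 122.5/1 = 122.5 kmol.
Outlet amounts (n = n₀ + ν ξ):
  A: 712 − 1(122.5) = 589.5
  B: 0 + 2(122.5) = 244.9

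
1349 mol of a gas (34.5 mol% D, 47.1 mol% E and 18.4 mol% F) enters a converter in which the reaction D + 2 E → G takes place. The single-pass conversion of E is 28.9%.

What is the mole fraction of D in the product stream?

E reacted = 0.289 × 635.4 = 183.6 mol; ν_E = −2, so ξ = 183.6/2 = 91.81 mol.
Outlet amounts (n = n₀ + ν ξ):
  D: 465.4 − 1(91.81) = 373.6
  E: 635.4 − 2(91.81) = 451.8
  G: 0 + 1(91.81) = 91.81
  F: 248.2 (inert)
Total out = 1165 mol; y_D = 373.6 / 1165 = 0.3206.

0.321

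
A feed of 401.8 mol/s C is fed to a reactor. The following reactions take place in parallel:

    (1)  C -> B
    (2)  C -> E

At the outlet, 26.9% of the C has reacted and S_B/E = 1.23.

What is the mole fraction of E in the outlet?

0.121

Conversion of C: C consumed = 0.269 × 401.8 = 108.1 mol/s = 1ξ₁ + 1ξ₂.
Selectivity: 1ξ₁ / (1ξ₂) = 1.23 → ξ₁ = 1.23 ξ₂.
Substitute: (1·1.23 + 1) ξ₂ = 108.1 → ξ₂ = 48.47 mol/s, ξ₁ = 59.62 mol/s.
Outlet amounts (n = n₀ + Σ ν·ξ):
  C: 401.8 − 1(59.62) − 1(48.47) = 293.7
  B: 0 + 1(59.62) = 59.62
  E: 0 + 1(48.47) = 48.47
Total out = 401.8 mol/s; y_E = 48.47 / 401.8 = 0.1206.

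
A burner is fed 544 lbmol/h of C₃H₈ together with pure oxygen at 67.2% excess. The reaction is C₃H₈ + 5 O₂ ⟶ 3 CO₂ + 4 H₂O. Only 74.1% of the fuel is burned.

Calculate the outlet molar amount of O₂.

Stoichiometric O₂ = 5 × 544 = 2720 lbmol/h; O₂ fed = 2720 × 1.672 = 4548 lbmol/h.
Fuel reacted = 0.741 × 544 → ξ = 403.1 lbmol/h.
Outlet (n = n₀ + ν ξ):
  C₃H₈: 544 − 1(403.1) = 140.9
  O₂: 4548 − 5(403.1) = 2532
  CO₂: 0 + 3(403.1) = 1209
  H₂O: 0 + 4(403.1) = 1612

2530 lbmol/h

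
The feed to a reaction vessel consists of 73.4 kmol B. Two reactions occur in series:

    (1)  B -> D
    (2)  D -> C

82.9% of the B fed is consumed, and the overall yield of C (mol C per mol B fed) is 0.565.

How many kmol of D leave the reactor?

19.4 kmol

Conversion of B: B consumed = 1ξ₁ = 0.829 × 73.4 → ξ₁ = 60.85 kmol.
Yield of C: 1ξ₂ / 73.4 = 0.565 → ξ₂ = 41.47 kmol.
Outlet amounts (n = n₀ + Σ ν·ξ):
  B: 73.4 − 1(60.85) = 12.55
  D: 0 + 1(60.85) − 1(41.47) = 19.38
  C: 0 + 1(41.47) = 41.47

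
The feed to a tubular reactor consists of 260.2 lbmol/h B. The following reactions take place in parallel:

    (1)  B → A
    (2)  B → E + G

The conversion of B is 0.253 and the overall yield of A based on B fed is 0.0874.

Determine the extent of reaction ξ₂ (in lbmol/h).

ξ₂ = 43.1 lbmol/h

Yield of A: 1ξ₁ / 260.2 = 0.0874 → ξ₁ = 22.74 lbmol/h.
Conversion of B: 1ξ₁ + 1ξ₂ = 0.253 × 260.2 = 65.83 → ξ₂ = 43.09 lbmol/h.
Outlet amounts (n = n₀ + Σ ν·ξ):
  B: 260.2 − 1(22.74) − 1(43.09) = 194.4
  A: 0 + 1(22.74) = 22.74
  E: 0 + 1(43.09) = 43.09
  G: 0 + 1(43.09) = 43.09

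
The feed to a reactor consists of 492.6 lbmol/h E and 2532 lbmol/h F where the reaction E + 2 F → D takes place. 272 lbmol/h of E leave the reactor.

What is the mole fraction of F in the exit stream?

For E: n = n₀ − 1ξ → 272 = 492.6 − 1ξ, giving ξ = 220.6 lbmol/h.
Outlet amounts (n = n₀ + ν ξ):
  E: 492.6 − 1(220.6) = 272
  F: 2532 − 2(220.6) = 2091
  D: 0 + 1(220.6) = 220.6
Total out = 2583 lbmol/h; y_F = 2091 / 2583 = 0.8093.

0.809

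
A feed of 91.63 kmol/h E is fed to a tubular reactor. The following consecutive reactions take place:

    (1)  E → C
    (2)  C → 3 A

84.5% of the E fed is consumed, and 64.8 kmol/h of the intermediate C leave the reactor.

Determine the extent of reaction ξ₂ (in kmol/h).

ξ₂ = 12.6 kmol/h

Conversion of E: E consumed = 1ξ₁ = 0.845 × 91.63 → ξ₁ = 77.43 kmol/h.
C balance: n_C = 0 + 1ξ₁ − 1ξ₂ = 64.8 → ξ₂ = (1·77.43 − 64.8)/1 = 12.63 kmol/h.
Outlet amounts (n = n₀ + Σ ν·ξ):
  E: 91.63 − 1(77.43) = 14.2
  C: 0 + 1(77.43) − 1(12.63) = 64.8
  A: 0 + 3(12.63) = 37.88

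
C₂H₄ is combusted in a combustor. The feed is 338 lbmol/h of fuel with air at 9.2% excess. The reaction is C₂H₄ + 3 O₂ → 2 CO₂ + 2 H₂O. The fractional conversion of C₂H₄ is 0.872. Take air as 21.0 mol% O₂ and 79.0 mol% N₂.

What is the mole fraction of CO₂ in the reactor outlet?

0.105

Stoichiometric O₂ = 3 × 338 = 1014 lbmol/h; O₂ fed = 1014 × 1.092 = 1107 lbmol/h.
N₂ fed = 1107 × 79/21 = 4166 lbmol/h.
Fuel reacted = 0.872 × 338 → ξ = 294.7 lbmol/h.
Outlet (n = n₀ + ν ξ):
  C₂H₄: 338 − 1(294.7) = 43.26
  O₂: 1107 − 3(294.7) = 223.1
  N₂: 4166 (inert)
  CO₂: 0 + 2(294.7) = 589.5
  H₂O: 0 + 2(294.7) = 589.5
Total out = 5611 lbmol/h; y_CO₂ = 589.5 / 5611 = 0.1051.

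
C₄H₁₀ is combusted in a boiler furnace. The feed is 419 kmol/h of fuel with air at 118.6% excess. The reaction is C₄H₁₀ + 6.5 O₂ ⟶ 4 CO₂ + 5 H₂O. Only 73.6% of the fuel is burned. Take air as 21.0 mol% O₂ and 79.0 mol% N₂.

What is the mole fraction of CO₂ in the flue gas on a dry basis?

Stoichiometric O₂ = 6.5 × 419 = 2724 kmol/h; O₂ fed = 2724 × 2.186 = 5954 kmol/h.
N₂ fed = 5954 × 79/21 = 22400 kmol/h.
Fuel reacted = 0.736 × 419 → ξ = 308.4 kmol/h.
Outlet (n = n₀ + ν ξ):
  C₄H₁₀: 419 − 1(308.4) = 110.6
  O₂: 5954 − 6.5(308.4) = 3949
  N₂: 22400 (inert)
  CO₂: 0 + 4(308.4) = 1234
  H₂O: 0 + 5(308.4) = 1542
Dry total = 27690 kmol/h; y_CO₂ (dry) = 1234 / 27690 = 0.04455.

0.0445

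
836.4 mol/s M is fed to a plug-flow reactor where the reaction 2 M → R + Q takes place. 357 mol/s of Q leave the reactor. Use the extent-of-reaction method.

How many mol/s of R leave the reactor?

357 mol/s

For Q: n = n₀ + 1ξ → 357 = 0 + 1ξ, giving ξ = 357 mol/s.
Outlet amounts (n = n₀ + ν ξ):
  M: 836.4 − 2(357) = 122.4
  R: 0 + 1(357) = 357
  Q: 0 + 1(357) = 357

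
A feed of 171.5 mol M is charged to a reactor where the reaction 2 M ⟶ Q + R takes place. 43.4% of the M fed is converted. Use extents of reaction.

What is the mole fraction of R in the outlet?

M reacted = 0.434 × 171.5 = 74.43 mol; ν_M = −2, so ξ = 74.43/2 = 37.22 mol.
Outlet amounts (n = n₀ + ν ξ):
  M: 171.5 − 2(37.22) = 97.07
  Q: 0 + 1(37.22) = 37.22
  R: 0 + 1(37.22) = 37.22
Total out = 171.5 mol; y_R = 37.22 / 171.5 = 0.217.

0.217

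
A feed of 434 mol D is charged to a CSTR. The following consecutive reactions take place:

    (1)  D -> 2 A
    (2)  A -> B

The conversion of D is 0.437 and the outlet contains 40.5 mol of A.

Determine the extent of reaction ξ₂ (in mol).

ξ₂ = 339 mol

Conversion of D: D consumed = 1ξ₁ = 0.437 × 434 → ξ₁ = 189.7 mol.
A balance: n_A = 0 + 2ξ₁ − 1ξ₂ = 40.5 → ξ₂ = (2·189.7 − 40.5)/1 = 338.8 mol.
Outlet amounts (n = n₀ + Σ ν·ξ):
  D: 434 − 1(189.7) = 244.3
  A: 0 + 2(189.7) − 1(338.8) = 40.5
  B: 0 + 1(338.8) = 338.8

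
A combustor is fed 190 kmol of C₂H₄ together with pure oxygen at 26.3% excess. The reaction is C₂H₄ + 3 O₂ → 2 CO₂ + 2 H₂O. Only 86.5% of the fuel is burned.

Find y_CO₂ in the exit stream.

0.361

Stoichiometric O₂ = 3 × 190 = 570 kmol; O₂ fed = 570 × 1.263 = 719.9 kmol.
Fuel reacted = 0.865 × 190 → ξ = 164.3 kmol.
Outlet (n = n₀ + ν ξ):
  C₂H₄: 190 − 1(164.3) = 25.65
  O₂: 719.9 − 3(164.3) = 226.9
  CO₂: 0 + 2(164.3) = 328.7
  H₂O: 0 + 2(164.3) = 328.7
Total out = 909.9 kmol; y_CO₂ = 328.7 / 909.9 = 0.3612.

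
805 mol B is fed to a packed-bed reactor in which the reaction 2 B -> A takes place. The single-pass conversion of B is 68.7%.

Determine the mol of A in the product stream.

277 mol

B reacted = 0.687 × 805 = 553 mol; ν_B = −2, so ξ = 553/2 = 276.5 mol.
Outlet amounts (n = n₀ + ν ξ):
  B: 805 − 2(276.5) = 252
  A: 0 + 1(276.5) = 276.5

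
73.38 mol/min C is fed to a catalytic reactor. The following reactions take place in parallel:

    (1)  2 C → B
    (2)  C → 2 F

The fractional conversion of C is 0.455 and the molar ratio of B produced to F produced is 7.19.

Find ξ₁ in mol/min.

Conversion of C: C consumed = 0.455 × 73.38 = 33.39 mol/min = 2ξ₁ + 1ξ₂.
Selectivity: 1ξ₁ / (2ξ₂) = 7.19 → ξ₁ = 14.38 ξ₂.
Substitute: (2·14.38 + 1) ξ₂ = 33.39 → ξ₂ = 1.122 mol/min, ξ₁ = 16.13 mol/min.
Outlet amounts (n = n₀ + Σ ν·ξ):
  C: 73.38 − 2(16.13) − 1(1.122) = 39.99
  B: 0 + 1(16.13) = 16.13
  F: 0 + 2(1.122) = 2.244

ξ₁ = 16.1 mol/min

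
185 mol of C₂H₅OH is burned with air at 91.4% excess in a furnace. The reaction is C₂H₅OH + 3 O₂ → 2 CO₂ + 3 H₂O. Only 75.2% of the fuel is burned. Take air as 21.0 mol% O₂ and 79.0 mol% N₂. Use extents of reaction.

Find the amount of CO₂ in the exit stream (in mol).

278 mol

Stoichiometric O₂ = 3 × 185 = 555 mol; O₂ fed = 555 × 1.914 = 1062 mol.
N₂ fed = 1062 × 79/21 = 3996 mol.
Fuel reacted = 0.752 × 185 → ξ = 139.1 mol.
Outlet (n = n₀ + ν ξ):
  C₂H₅OH: 185 − 1(139.1) = 45.88
  O₂: 1062 − 3(139.1) = 644.9
  N₂: 3996 (inert)
  CO₂: 0 + 2(139.1) = 278.2
  H₂O: 0 + 3(139.1) = 417.4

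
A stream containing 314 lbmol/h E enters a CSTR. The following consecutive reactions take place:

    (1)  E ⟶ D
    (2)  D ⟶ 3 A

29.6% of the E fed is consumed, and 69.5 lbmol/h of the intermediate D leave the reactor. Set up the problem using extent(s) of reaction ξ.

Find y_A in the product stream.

0.195

Conversion of E: E consumed = 1ξ₁ = 0.296 × 314 → ξ₁ = 92.94 lbmol/h.
D balance: n_D = 0 + 1ξ₁ − 1ξ₂ = 69.5 → ξ₂ = (1·92.94 − 69.5)/1 = 23.44 lbmol/h.
Outlet amounts (n = n₀ + Σ ν·ξ):
  E: 314 − 1(92.94) = 221.1
  D: 0 + 1(92.94) − 1(23.44) = 69.5
  A: 0 + 3(23.44) = 70.33
Total out = 360.9 lbmol/h; y_A = 70.33 / 360.9 = 0.1949.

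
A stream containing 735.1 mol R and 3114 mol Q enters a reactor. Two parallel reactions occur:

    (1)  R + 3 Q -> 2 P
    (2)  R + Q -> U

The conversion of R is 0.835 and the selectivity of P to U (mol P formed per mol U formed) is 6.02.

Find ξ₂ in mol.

ξ₂ = 153 mol

Conversion of R: R consumed = 0.835 × 735.1 = 613.8 mol = 1ξ₁ + 1ξ₂.
Selectivity: 2ξ₁ / (1ξ₂) = 6.02 → ξ₁ = 3.01 ξ₂.
Substitute: (1·3.01 + 1) ξ₂ = 613.8 → ξ₂ = 153.1 mol, ξ₁ = 460.7 mol.
Outlet amounts (n = n₀ + Σ ν·ξ):
  R: 735.1 − 1(460.7) − 1(153.1) = 121.3
  Q: 3114 − 3(460.7) − 1(153.1) = 1579
  P: 0 + 2(460.7) = 921.5
  U: 0 + 1(153.1) = 153.1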